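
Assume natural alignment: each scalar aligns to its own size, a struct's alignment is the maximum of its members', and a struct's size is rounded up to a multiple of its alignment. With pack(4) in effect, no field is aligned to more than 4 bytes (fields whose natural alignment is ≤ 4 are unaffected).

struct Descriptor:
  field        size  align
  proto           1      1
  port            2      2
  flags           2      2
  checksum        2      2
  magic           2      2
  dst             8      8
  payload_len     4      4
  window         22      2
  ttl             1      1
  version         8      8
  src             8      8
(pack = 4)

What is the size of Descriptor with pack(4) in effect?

64

proto at 0 (size 1, align 1) → ends 1
pad 1 to align 2 for port
port at 2 (size 2, align 2) → ends 4
flags at 4 (size 2, align 2) → ends 6
checksum at 6 (size 2, align 2) → ends 8
magic at 8 (size 2, align 2) → ends 10
pad 2 to align 4 for dst
dst at 12 (size 8, align 4) → ends 20
payload_len at 20 (size 4, align 4) → ends 24
window at 24 (size 22, align 2) → ends 46
ttl at 46 (size 1, align 1) → ends 47
pad 1 to align 4 for version
version at 48 (size 8, align 4) → ends 56
src at 56 (size 8, align 4) → ends 64
total 64 bytes, alignment 4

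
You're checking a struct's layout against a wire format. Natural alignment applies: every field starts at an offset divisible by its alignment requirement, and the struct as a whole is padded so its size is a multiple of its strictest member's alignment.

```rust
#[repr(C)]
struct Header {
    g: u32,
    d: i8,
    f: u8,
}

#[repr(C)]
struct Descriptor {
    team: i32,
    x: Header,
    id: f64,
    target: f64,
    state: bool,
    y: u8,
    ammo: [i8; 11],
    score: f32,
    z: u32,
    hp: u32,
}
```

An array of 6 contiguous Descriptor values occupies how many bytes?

Header: g at 0 (size 4, align 4) → ends 4; d at 4 (size 1, align 1) → ends 5; f at 5 (size 1, align 1) → ends 6; tail pad 2 to reach multiple of 4; total 8 bytes, alignment 4
team at 0 (size 4, align 4) → ends 4
x at 4 (size 8, align 4) → ends 12
pad 4 to align 8 for id
id at 16 (size 8, align 8) → ends 24
target at 24 (size 8, align 8) → ends 32
state at 32 (size 1, align 1) → ends 33
y at 33 (size 1, align 1) → ends 34
ammo at 34 (size 11, align 1) → ends 45
pad 3 to align 4 for score
score at 48 (size 4, align 4) → ends 52
z at 52 (size 4, align 4) → ends 56
hp at 56 (size 4, align 4) → ends 60
tail pad 4 to reach multiple of 8
total 64 bytes, alignment 8
array of 6: 6 × 64 = 384

384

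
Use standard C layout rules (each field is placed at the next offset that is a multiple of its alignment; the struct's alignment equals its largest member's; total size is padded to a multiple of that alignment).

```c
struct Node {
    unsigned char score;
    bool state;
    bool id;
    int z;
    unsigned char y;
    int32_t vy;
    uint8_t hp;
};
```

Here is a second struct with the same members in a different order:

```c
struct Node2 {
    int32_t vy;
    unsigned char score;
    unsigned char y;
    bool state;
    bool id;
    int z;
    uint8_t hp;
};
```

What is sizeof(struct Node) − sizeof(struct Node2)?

4

0..1  score  (1B, 1-aligned)
1..2  state  (1B, 1-aligned)
2..3  id  (1B, 1-aligned)
3..4  -- padding (1B)
4..8  z  (4B, 4-aligned)
8..9  y  (1B, 1-aligned)
9..12  -- padding (3B)
12..16  vy  (4B, 4-aligned)
16..17  hp  (1B, 1-aligned)
17..20  -- tail padding (3B)
sizeof = 20, alignof = 4
— Node2 —
0..4  vy  (4B, 4-aligned)
4..5  score  (1B, 1-aligned)
5..6  y  (1B, 1-aligned)
6..7  state  (1B, 1-aligned)
7..8  id  (1B, 1-aligned)
8..12  z  (4B, 4-aligned)
12..13  hp  (1B, 1-aligned)
13..16  -- tail padding (3B)
sizeof = 16, alignof = 4
20 − 16 = 4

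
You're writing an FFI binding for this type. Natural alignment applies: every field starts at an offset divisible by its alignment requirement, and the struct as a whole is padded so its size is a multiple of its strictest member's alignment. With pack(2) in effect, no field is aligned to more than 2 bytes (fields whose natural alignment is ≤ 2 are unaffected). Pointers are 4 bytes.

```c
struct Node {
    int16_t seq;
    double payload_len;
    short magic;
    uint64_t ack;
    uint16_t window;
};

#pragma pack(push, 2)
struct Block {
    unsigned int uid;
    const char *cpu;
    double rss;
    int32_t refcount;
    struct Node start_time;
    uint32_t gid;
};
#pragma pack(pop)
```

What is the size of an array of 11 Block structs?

704

Node: 0..2  seq  (2B, 2-aligned); 2..8  -- padding (6B); 8..16  payload_len  (8B, 8-aligned); 16..18  magic  (2B, 2-aligned); 18..24  -- padding (6B); 24..32  ack  (8B, 8-aligned); 32..34  window  (2B, 2-aligned); 34..40  -- tail padding (6B); sizeof = 40, alignof = 8
0..4  uid  (4B, 2-aligned)
4..8  cpu  (4B, 2-aligned)
8..16  rss  (8B, 2-aligned)
16..20  refcount  (4B, 2-aligned)
20..60  start_time  (40B, 2-aligned)
60..64  gid  (4B, 2-aligned)
sizeof = 64, alignof = 2
array of 11: 11 × 64 = 704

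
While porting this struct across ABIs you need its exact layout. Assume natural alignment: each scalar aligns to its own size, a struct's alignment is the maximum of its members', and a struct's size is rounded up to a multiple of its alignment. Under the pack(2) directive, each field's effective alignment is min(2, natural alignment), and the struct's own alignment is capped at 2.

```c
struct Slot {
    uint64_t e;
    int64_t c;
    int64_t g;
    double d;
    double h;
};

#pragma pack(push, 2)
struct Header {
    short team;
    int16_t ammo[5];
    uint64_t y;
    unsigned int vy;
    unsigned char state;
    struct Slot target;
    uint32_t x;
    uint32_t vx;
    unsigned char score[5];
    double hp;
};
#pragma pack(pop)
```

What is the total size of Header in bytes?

Slot: 0..8  e  (8B, 8-aligned); 8..16  c  (8B, 8-aligned); 16..24  g  (8B, 8-aligned); 24..32  d  (8B, 8-aligned); 32..40  h  (8B, 8-aligned); sizeof = 40, alignof = 8
0..2  team  (2B, 2-aligned)
2..12  ammo  (10B, 2-aligned)
12..20  y  (8B, 2-aligned)
20..24  vy  (4B, 2-aligned)
24..25  state  (1B, 1-aligned)
25..26  -- padding (1B)
26..66  target  (40B, 2-aligned)
66..70  x  (4B, 2-aligned)
70..74  vx  (4B, 2-aligned)
74..79  score  (5B, 1-aligned)
79..80  -- padding (1B)
80..88  hp  (8B, 2-aligned)
sizeof = 88, alignof = 2

88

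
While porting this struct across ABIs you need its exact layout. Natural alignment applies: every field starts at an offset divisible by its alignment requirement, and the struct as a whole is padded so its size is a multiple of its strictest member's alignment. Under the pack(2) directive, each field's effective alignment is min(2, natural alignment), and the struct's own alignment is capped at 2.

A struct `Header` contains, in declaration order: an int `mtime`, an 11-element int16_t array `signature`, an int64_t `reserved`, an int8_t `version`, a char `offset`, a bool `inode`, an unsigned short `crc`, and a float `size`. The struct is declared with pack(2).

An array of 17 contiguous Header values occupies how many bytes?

mtime at 0 (size 4, align 2) → ends 4
signature at 4 (size 22, align 2) → ends 26
reserved at 26 (size 8, align 2) → ends 34
version at 34 (size 1, align 1) → ends 35
offset at 35 (size 1, align 1) → ends 36
inode at 36 (size 1, align 1) → ends 37
pad 1 to align 2 for crc
crc at 38 (size 2, align 2) → ends 40
size at 40 (size 4, align 2) → ends 44
total 44 bytes, alignment 2
array of 17: 17 × 44 = 748

748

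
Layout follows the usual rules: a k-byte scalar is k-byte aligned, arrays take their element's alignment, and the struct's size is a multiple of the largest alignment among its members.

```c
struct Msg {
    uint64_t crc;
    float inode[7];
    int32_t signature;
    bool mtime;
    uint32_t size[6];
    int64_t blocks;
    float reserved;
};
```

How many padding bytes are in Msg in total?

0..8  crc  (8B, 8-aligned)
8..36  inode  (28B, 4-aligned)
36..40  signature  (4B, 4-aligned)
40..41  mtime  (1B, 1-aligned)
41..44  -- padding (3B)
44..68  size  (24B, 4-aligned)
68..72  -- padding (4B)
72..80  blocks  (8B, 8-aligned)
80..84  reserved  (4B, 4-aligned)
84..88  -- tail padding (4B)
sizeof = 88, alignof = 8
data bytes 77, size 88 → padding 11

11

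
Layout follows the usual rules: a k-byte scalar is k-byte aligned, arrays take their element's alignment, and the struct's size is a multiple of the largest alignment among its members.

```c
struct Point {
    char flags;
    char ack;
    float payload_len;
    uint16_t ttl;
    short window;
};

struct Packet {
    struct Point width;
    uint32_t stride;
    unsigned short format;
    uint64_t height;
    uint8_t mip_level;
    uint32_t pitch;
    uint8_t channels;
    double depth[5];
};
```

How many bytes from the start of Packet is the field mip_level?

32

Point: 0..1  flags  (1B, 1-aligned); 1..2  ack  (1B, 1-aligned); 2..4  -- padding (2B); 4..8  payload_len  (4B, 4-aligned); 8..10  ttl  (2B, 2-aligned); 10..12  window  (2B, 2-aligned); sizeof = 12, alignof = 4
0..12  width  (12B, 4-aligned)
12..16  stride  (4B, 4-aligned)
16..18  format  (2B, 2-aligned)
18..24  -- padding (6B)
24..32  height  (8B, 8-aligned)
32..33  mip_level  (1B, 1-aligned)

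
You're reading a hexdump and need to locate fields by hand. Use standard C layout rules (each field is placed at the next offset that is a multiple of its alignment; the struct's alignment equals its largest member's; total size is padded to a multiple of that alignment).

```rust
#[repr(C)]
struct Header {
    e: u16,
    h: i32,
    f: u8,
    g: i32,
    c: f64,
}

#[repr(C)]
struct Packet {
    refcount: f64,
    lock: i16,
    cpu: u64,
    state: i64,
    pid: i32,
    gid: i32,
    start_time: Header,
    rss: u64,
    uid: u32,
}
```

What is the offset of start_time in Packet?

Header: 0..2  e  (2B, 2-aligned); 2..4  -- padding (2B); 4..8  h  (4B, 4-aligned); 8..9  f  (1B, 1-aligned); 9..12  -- padding (3B); 12..16  g  (4B, 4-aligned); 16..24  c  (8B, 8-aligned); sizeof = 24, alignof = 8
0..8  refcount  (8B, 8-aligned)
8..10  lock  (2B, 2-aligned)
10..16  -- padding (6B)
16..24  cpu  (8B, 8-aligned)
24..32  state  (8B, 8-aligned)
32..36  pid  (4B, 4-aligned)
36..40  gid  (4B, 4-aligned)
40..64  start_time  (24B, 8-aligned)

40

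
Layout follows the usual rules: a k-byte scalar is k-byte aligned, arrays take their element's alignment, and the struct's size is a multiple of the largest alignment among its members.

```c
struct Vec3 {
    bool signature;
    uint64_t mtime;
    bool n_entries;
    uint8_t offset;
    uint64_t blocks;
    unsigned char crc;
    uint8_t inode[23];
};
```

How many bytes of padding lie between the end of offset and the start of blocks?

@0: signature [1B, align 1] → 1
+7 pad (align 8)
@8: mtime [8B, align 8] → 16
@16: n_entries [1B, align 1] → 17
@17: offset [1B, align 1] → 18
+6 pad (align 8)
@24: blocks [8B, align 8] → 32

6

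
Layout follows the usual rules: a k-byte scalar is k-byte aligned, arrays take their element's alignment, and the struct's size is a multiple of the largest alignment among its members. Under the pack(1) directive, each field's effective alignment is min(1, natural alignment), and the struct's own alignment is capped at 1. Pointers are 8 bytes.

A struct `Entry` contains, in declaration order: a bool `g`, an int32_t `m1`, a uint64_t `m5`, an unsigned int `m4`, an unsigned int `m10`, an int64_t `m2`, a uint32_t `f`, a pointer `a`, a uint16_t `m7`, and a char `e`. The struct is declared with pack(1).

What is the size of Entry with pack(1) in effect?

g at 0 (size 1, align 1) → ends 1
m1 at 1 (size 4, align 1) → ends 5
m5 at 5 (size 8, align 1) → ends 13
m4 at 13 (size 4, align 1) → ends 17
m10 at 17 (size 4, align 1) → ends 21
m2 at 21 (size 8, align 1) → ends 29
f at 29 (size 4, align 1) → ends 33
a at 33 (size 8, align 1) → ends 41
m7 at 41 (size 2, align 1) → ends 43
e at 43 (size 1, align 1) → ends 44
total 44 bytes, alignment 1

44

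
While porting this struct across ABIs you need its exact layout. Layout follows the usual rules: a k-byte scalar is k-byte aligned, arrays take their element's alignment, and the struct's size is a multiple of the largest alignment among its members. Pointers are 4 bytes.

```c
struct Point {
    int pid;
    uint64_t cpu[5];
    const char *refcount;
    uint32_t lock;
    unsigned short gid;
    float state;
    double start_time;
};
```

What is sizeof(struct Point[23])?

pid at 0 (size 4, align 4) → ends 4
pad 4 to align 8 for cpu
cpu at 8 (size 40, align 8) → ends 48
refcount at 48 (size 4, align 4) → ends 52
lock at 52 (size 4, align 4) → ends 56
gid at 56 (size 2, align 2) → ends 58
pad 2 to align 4 for state
state at 60 (size 4, align 4) → ends 64
start_time at 64 (size 8, align 8) → ends 72
total 72 bytes, alignment 8
array of 23: 23 × 72 = 1656

1656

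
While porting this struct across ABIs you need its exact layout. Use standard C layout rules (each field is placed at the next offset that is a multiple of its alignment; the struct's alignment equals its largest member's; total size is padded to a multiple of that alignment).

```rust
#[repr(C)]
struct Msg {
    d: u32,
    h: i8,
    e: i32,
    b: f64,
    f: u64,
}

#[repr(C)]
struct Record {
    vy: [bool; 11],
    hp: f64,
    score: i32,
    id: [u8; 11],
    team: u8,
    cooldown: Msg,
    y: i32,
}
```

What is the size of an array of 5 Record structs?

Msg: @0: d [4B, align 4] → 4; @4: h [1B, align 1] → 5; +3 pad (align 4); @8: e [4B, align 4] → 12; +4 pad (align 8); @16: b [8B, align 8] → 24; @24: f [8B, align 8] → 32; size 32, align 8
@0: vy [11B, align 1] → 11
+5 pad (align 8)
@16: hp [8B, align 8] → 24
@24: score [4B, align 4] → 28
@28: id [11B, align 1] → 39
@39: team [1B, align 1] → 40
@40: cooldown [32B, align 8] → 72
@72: y [4B, align 4] → 76
+4 tail pad (align 8)
size 80, align 8
array of 5: 5 × 80 = 400

400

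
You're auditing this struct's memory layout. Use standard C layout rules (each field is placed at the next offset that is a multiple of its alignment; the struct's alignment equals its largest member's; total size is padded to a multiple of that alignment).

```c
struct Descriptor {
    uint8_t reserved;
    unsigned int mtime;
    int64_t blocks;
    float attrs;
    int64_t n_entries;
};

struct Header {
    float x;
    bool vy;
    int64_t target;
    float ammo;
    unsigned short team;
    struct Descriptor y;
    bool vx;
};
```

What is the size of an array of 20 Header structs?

1280

Descriptor: 0..1  reserved  (1B, 1-aligned); 1..4  -- padding (3B); 4..8  mtime  (4B, 4-aligned); 8..16  blocks  (8B, 8-aligned); 16..20  attrs  (4B, 4-aligned); 20..24  -- padding (4B); 24..32  n_entries  (8B, 8-aligned); sizeof = 32, alignof = 8
0..4  x  (4B, 4-aligned)
4..5  vy  (1B, 1-aligned)
5..8  -- padding (3B)
8..16  target  (8B, 8-aligned)
16..20  ammo  (4B, 4-aligned)
20..22  team  (2B, 2-aligned)
22..24  -- padding (2B)
24..56  y  (32B, 8-aligned)
56..57  vx  (1B, 1-aligned)
57..64  -- tail padding (7B)
sizeof = 64, alignof = 8
array of 20: 20 × 64 = 1280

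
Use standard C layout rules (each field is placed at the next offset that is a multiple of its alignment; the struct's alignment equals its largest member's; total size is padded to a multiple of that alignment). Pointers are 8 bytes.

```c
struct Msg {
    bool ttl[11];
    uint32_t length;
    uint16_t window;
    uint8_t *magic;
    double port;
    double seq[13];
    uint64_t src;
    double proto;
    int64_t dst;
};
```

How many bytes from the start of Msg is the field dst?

160

ttl at 0 (size 11, align 1) → ends 11
pad 1 to align 4 for length
length at 12 (size 4, align 4) → ends 16
window at 16 (size 2, align 2) → ends 18
pad 6 to align 8 for magic
magic at 24 (size 8, align 8) → ends 32
port at 32 (size 8, align 8) → ends 40
seq at 40 (size 104, align 8) → ends 144
src at 144 (size 8, align 8) → ends 152
proto at 152 (size 8, align 8) → ends 160
dst at 160 (size 8, align 8) → ends 168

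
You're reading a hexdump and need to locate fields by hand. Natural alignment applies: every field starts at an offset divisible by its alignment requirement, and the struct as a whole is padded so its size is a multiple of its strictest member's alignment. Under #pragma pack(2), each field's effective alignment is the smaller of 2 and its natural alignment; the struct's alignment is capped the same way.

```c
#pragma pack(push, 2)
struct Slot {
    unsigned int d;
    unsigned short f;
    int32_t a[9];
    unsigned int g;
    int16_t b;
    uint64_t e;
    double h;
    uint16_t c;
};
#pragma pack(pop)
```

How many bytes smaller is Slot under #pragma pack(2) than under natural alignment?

14

natural layout:
  @0: d [4B, align 4] → 4
  @4: f [2B, align 2] → 6
  +2 pad (align 4)
  @8: a [36B, align 4] → 44
  @44: g [4B, align 4] → 48
  @48: b [2B, align 2] → 50
  +6 pad (align 8)
  @56: e [8B, align 8] → 64
  @64: h [8B, align 8] → 72
  @72: c [2B, align 2] → 74
  +6 tail pad (align 8)
  size 80, align 8
packed(2) layout:
  @0: d [4B, align 2] → 4
  @4: f [2B, align 2] → 6
  @6: a [36B, align 2] → 42
  @42: g [4B, align 2] → 46
  @46: b [2B, align 2] → 48
  @48: e [8B, align 2] → 56
  @56: h [8B, align 2] → 64
  @64: c [2B, align 2] → 66
  size 66, align 2
80 − 66 = 14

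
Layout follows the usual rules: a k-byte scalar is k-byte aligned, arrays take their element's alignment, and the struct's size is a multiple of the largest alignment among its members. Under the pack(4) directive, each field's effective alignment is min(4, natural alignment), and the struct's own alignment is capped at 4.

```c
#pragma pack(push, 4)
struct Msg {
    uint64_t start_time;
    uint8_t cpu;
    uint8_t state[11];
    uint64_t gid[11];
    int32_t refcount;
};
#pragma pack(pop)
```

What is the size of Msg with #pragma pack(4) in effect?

start_time at 0 (size 8, align 4) → ends 8
cpu at 8 (size 1, align 1) → ends 9
state at 9 (size 11, align 1) → ends 20
gid at 20 (size 88, align 4) → ends 108
refcount at 108 (size 4, align 4) → ends 112
total 112 bytes, alignment 4

112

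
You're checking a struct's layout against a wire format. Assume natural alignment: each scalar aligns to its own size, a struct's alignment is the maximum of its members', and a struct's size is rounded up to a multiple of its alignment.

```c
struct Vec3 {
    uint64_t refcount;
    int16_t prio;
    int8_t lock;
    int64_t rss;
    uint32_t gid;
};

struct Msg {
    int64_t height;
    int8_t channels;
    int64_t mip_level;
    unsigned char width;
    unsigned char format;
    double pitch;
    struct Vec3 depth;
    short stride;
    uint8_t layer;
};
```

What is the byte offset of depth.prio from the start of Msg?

Vec3: @0: refcount [8B, align 8] → 8; @8: prio [2B, align 2] → 10; @10: lock [1B, align 1] → 11; +5 pad (align 8); @16: rss [8B, align 8] → 24; @24: gid [4B, align 4] → 28; +4 tail pad (align 8); size 32, align 8
@0: height [8B, align 8] → 8
@8: channels [1B, align 1] → 9
+7 pad (align 8)
@16: mip_level [8B, align 8] → 24
@24: width [1B, align 1] → 25
@25: format [1B, align 1] → 26
+6 pad (align 8)
@32: pitch [8B, align 8] → 40
@40: depth [32B, align 8] → 72
within Vec3: prio at 8
40 + 8 = 48

48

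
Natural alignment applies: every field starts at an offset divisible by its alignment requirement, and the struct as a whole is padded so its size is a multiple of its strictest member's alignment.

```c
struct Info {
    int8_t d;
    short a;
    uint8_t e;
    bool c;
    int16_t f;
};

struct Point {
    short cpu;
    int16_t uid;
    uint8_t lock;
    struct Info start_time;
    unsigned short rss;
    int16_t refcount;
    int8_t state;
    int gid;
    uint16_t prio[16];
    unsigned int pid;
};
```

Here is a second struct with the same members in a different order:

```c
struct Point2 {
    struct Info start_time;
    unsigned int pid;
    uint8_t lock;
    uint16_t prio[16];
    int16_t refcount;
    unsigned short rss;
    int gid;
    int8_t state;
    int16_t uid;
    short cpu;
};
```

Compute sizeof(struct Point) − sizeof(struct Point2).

-4

Info: @0: d [1B, align 1] → 1; +1 pad (align 2); @2: a [2B, align 2] → 4; @4: e [1B, align 1] → 5; @5: c [1B, align 1] → 6; @6: f [2B, align 2] → 8; size 8, align 2
@0: cpu [2B, align 2] → 2
@2: uid [2B, align 2] → 4
@4: lock [1B, align 1] → 5
+1 pad (align 2)
@6: start_time [8B, align 2] → 14
@14: rss [2B, align 2] → 16
@16: refcount [2B, align 2] → 18
@18: state [1B, align 1] → 19
+1 pad (align 4)
@20: gid [4B, align 4] → 24
@24: prio [32B, align 2] → 56
@56: pid [4B, align 4] → 60
size 60, align 4
— Point2 —
@0: start_time [8B, align 2] → 8
@8: pid [4B, align 4] → 12
@12: lock [1B, align 1] → 13
+1 pad (align 2)
@14: prio [32B, align 2] → 46
@46: refcount [2B, align 2] → 48
@48: rss [2B, align 2] → 50
+2 pad (align 4)
@52: gid [4B, align 4] → 56
@56: state [1B, align 1] → 57
+1 pad (align 2)
@58: uid [2B, align 2] → 60
@60: cpu [2B, align 2] → 62
+2 tail pad (align 4)
size 64, align 4
60 − 64 = -4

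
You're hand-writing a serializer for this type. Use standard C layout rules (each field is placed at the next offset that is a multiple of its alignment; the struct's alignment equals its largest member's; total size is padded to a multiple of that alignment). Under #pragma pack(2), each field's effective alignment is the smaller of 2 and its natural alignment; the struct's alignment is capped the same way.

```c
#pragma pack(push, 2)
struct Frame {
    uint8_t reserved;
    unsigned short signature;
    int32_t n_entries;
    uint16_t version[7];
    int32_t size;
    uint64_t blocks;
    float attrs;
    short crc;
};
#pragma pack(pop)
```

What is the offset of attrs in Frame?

@0: reserved [1B, align 1] → 1
+1 pad (align 2)
@2: signature [2B, align 2] → 4
@4: n_entries [4B, align 2] → 8
@8: version [14B, align 2] → 22
@22: size [4B, align 2] → 26
@26: blocks [8B, align 2] → 34
@34: attrs [4B, align 2] → 38

34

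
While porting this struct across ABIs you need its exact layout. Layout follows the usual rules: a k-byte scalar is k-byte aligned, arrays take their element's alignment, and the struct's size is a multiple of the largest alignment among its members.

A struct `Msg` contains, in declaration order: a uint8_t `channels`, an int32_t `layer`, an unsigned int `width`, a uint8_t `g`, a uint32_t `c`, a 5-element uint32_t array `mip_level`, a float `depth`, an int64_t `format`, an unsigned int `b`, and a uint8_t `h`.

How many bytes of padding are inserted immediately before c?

3

@0: channels [1B, align 1] → 1
+3 pad (align 4)
@4: layer [4B, align 4] → 8
@8: width [4B, align 4] → 12
@12: g [1B, align 1] → 13
+3 pad (align 4)
@16: c [4B, align 4] → 20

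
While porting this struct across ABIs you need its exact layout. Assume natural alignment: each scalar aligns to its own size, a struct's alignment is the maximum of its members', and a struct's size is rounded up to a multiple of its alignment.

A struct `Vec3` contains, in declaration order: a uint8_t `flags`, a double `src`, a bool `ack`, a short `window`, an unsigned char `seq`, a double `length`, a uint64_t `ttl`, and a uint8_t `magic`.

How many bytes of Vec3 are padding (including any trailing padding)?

@0: flags [1B, align 1] → 1
+7 pad (align 8)
@8: src [8B, align 8] → 16
@16: ack [1B, align 1] → 17
+1 pad (align 2)
@18: window [2B, align 2] → 20
@20: seq [1B, align 1] → 21
+3 pad (align 8)
@24: length [8B, align 8] → 32
@32: ttl [8B, align 8] → 40
@40: magic [1B, align 1] → 41
+7 tail pad (align 8)
size 48, align 8
data bytes 30, size 48 → padding 18

18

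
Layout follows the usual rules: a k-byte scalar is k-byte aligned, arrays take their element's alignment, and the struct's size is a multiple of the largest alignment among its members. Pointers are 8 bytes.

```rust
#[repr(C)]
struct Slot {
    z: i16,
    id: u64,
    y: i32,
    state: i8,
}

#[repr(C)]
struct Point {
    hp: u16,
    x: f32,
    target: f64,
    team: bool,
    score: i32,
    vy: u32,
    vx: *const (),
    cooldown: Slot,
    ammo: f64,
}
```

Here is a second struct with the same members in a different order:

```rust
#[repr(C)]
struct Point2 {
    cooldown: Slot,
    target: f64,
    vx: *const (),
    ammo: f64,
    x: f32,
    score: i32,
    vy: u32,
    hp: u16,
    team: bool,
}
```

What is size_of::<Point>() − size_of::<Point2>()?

8

Slot: 0..2  z  (2B, 2-aligned); 2..8  -- padding (6B); 8..16  id  (8B, 8-aligned); 16..20  y  (4B, 4-aligned); 20..21  state  (1B, 1-aligned); 21..24  -- tail padding (3B); sizeof = 24, alignof = 8
0..2  hp  (2B, 2-aligned)
2..4  -- padding (2B)
4..8  x  (4B, 4-aligned)
8..16  target  (8B, 8-aligned)
16..17  team  (1B, 1-aligned)
17..20  -- padding (3B)
20..24  score  (4B, 4-aligned)
24..28  vy  (4B, 4-aligned)
28..32  -- padding (4B)
32..40  vx  (8B, 8-aligned)
40..64  cooldown  (24B, 8-aligned)
64..72  ammo  (8B, 8-aligned)
sizeof = 72, alignof = 8
— Point2 —
0..24  cooldown  (24B, 8-aligned)
24..32  target  (8B, 8-aligned)
32..40  vx  (8B, 8-aligned)
40..48  ammo  (8B, 8-aligned)
48..52  x  (4B, 4-aligned)
52..56  score  (4B, 4-aligned)
56..60  vy  (4B, 4-aligned)
60..62  hp  (2B, 2-aligned)
62..63  team  (1B, 1-aligned)
63..64  -- tail padding (1B)
sizeof = 64, alignof = 8
72 − 64 = 8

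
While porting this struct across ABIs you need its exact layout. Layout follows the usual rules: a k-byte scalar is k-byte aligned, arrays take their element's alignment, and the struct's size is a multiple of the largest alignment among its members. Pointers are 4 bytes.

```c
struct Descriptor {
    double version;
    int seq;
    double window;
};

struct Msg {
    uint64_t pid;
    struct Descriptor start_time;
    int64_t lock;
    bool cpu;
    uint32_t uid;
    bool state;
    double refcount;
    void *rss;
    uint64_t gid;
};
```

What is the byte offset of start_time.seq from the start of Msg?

Descriptor: @0: version [8B, align 8] → 8; @8: seq [4B, align 4] → 12; +4 pad (align 8); @16: window [8B, align 8] → 24; size 24, align 8
@0: pid [8B, align 8] → 8
@8: start_time [24B, align 8] → 32
within Descriptor: seq at 8
8 + 8 = 16

16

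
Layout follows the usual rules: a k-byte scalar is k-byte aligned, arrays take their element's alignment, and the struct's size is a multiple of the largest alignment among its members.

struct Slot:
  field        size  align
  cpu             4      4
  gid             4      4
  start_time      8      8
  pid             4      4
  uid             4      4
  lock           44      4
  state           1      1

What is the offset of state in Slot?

68

cpu at 0 (size 4, align 4) → ends 4
gid at 4 (size 4, align 4) → ends 8
start_time at 8 (size 8, align 8) → ends 16
pid at 16 (size 4, align 4) → ends 20
uid at 20 (size 4, align 4) → ends 24
lock at 24 (size 44, align 4) → ends 68
state at 68 (size 1, align 1) → ends 69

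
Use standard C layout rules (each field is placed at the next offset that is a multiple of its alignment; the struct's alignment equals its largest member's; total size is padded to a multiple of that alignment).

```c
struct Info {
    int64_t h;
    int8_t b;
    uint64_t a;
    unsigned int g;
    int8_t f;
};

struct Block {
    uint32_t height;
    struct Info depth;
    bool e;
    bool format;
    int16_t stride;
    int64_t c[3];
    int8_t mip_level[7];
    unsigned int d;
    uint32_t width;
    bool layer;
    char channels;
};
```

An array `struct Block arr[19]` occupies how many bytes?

Info: @0: h [8B, align 8] → 8; @8: b [1B, align 1] → 9; +7 pad (align 8); @16: a [8B, align 8] → 24; @24: g [4B, align 4] → 28; @28: f [1B, align 1] → 29; +3 tail pad (align 8); size 32, align 8
@0: height [4B, align 4] → 4
+4 pad (align 8)
@8: depth [32B, align 8] → 40
@40: e [1B, align 1] → 41
@41: format [1B, align 1] → 42
@42: stride [2B, align 2] → 44
+4 pad (align 8)
@48: c [24B, align 8] → 72
@72: mip_level [7B, align 1] → 79
+1 pad (align 4)
@80: d [4B, align 4] → 84
@84: width [4B, align 4] → 88
@88: layer [1B, align 1] → 89
@89: channels [1B, align 1] → 90
+6 tail pad (align 8)
size 96, align 8
array of 19: 19 × 96 = 1824

1824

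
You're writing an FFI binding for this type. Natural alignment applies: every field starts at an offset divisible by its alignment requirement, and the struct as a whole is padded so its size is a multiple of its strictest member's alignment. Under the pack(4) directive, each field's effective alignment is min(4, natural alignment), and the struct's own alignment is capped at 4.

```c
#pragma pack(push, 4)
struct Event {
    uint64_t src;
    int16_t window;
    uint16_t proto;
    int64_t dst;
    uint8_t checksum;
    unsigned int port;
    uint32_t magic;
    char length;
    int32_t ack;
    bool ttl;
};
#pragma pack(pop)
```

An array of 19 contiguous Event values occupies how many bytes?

src at 0 (size 8, align 4) → ends 8
window at 8 (size 2, align 2) → ends 10
proto at 10 (size 2, align 2) → ends 12
dst at 12 (size 8, align 4) → ends 20
checksum at 20 (size 1, align 1) → ends 21
pad 3 to align 4 for port
port at 24 (size 4, align 4) → ends 28
magic at 28 (size 4, align 4) → ends 32
length at 32 (size 1, align 1) → ends 33
pad 3 to align 4 for ack
ack at 36 (size 4, align 4) → ends 40
ttl at 40 (size 1, align 1) → ends 41
tail pad 3 to reach multiple of 4
total 44 bytes, alignment 4
array of 19: 19 × 44 = 836

836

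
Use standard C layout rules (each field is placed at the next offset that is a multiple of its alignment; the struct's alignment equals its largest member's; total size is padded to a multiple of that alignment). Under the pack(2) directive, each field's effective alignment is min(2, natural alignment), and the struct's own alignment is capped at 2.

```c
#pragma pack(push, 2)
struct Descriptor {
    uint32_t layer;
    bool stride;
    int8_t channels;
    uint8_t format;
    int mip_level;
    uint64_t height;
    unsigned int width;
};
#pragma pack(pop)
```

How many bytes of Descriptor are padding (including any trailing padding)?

1

layer at 0 (size 4, align 2) → ends 4
stride at 4 (size 1, align 1) → ends 5
channels at 5 (size 1, align 1) → ends 6
format at 6 (size 1, align 1) → ends 7
pad 1 to align 2 for mip_level
mip_level at 8 (size 4, align 2) → ends 12
height at 12 (size 8, align 2) → ends 20
width at 20 (size 4, align 2) → ends 24
total 24 bytes, alignment 2
data bytes 23, size 24 → padding 1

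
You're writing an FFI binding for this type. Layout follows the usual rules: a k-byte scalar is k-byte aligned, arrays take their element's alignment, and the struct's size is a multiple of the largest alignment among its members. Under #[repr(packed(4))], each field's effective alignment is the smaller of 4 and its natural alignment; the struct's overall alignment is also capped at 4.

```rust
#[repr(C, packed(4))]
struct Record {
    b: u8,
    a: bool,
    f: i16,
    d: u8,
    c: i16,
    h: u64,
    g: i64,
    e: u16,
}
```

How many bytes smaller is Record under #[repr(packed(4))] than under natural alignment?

4

natural layout:
  @0: b [1B, align 1] → 1
  @1: a [1B, align 1] → 2
  @2: f [2B, align 2] → 4
  @4: d [1B, align 1] → 5
  +1 pad (align 2)
  @6: c [2B, align 2] → 8
  @8: h [8B, align 8] → 16
  @16: g [8B, align 8] → 24
  @24: e [2B, align 2] → 26
  +6 tail pad (align 8)
  size 32, align 8
packed(4) layout:
  @0: b [1B, align 1] → 1
  @1: a [1B, align 1] → 2
  @2: f [2B, align 2] → 4
  @4: d [1B, align 1] → 5
  +1 pad (align 2)
  @6: c [2B, align 2] → 8
  @8: h [8B, align 4] → 16
  @16: g [8B, align 4] → 24
  @24: e [2B, align 2] → 26
  +2 tail pad (align 4)
  size 28, align 4
32 − 28 = 4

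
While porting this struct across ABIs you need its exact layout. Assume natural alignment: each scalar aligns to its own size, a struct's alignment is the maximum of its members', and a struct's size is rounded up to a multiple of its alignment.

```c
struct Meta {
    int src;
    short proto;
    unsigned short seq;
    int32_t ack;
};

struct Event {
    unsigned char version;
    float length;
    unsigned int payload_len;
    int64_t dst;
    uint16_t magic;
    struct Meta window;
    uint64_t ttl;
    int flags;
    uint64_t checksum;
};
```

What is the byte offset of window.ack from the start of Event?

36

Meta: src at 0 (size 4, align 4) → ends 4; proto at 4 (size 2, align 2) → ends 6; seq at 6 (size 2, align 2) → ends 8; ack at 8 (size 4, align 4) → ends 12; total 12 bytes, alignment 4
version at 0 (size 1, align 1) → ends 1
pad 3 to align 4 for length
length at 4 (size 4, align 4) → ends 8
payload_len at 8 (size 4, align 4) → ends 12
pad 4 to align 8 for dst
dst at 16 (size 8, align 8) → ends 24
magic at 24 (size 2, align 2) → ends 26
pad 2 to align 4 for window
window at 28 (size 12, align 4) → ends 40
within Meta: ack at 8
28 + 8 = 36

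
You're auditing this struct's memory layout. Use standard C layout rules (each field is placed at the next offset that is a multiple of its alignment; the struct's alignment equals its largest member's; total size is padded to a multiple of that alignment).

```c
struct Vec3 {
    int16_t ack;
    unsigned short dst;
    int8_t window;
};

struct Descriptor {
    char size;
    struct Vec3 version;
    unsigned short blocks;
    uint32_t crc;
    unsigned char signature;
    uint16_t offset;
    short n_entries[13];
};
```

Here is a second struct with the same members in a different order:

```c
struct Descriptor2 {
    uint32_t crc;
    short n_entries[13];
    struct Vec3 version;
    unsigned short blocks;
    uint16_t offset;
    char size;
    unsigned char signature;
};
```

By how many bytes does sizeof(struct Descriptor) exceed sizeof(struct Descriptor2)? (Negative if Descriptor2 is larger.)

Vec3: 0..2  ack  (2B, 2-aligned); 2..4  dst  (2B, 2-aligned); 4..5  window  (1B, 1-aligned); 5..6  -- tail padding (1B); sizeof = 6, alignof = 2
0..1  size  (1B, 1-aligned)
1..2  -- padding (1B)
2..8  version  (6B, 2-aligned)
8..10  blocks  (2B, 2-aligned)
10..12  -- padding (2B)
12..16  crc  (4B, 4-aligned)
16..17  signature  (1B, 1-aligned)
17..18  -- padding (1B)
18..20  offset  (2B, 2-aligned)
20..46  n_entries  (26B, 2-aligned)
46..48  -- tail padding (2B)
sizeof = 48, alignof = 4
— Descriptor2 —
0..4  crc  (4B, 4-aligned)
4..30  n_entries  (26B, 2-aligned)
30..36  version  (6B, 2-aligned)
36..38  blocks  (2B, 2-aligned)
38..40  offset  (2B, 2-aligned)
40..41  size  (1B, 1-aligned)
41..42  signature  (1B, 1-aligned)
42..44  -- tail padding (2B)
sizeof = 44, alignof = 4
48 − 44 = 4

4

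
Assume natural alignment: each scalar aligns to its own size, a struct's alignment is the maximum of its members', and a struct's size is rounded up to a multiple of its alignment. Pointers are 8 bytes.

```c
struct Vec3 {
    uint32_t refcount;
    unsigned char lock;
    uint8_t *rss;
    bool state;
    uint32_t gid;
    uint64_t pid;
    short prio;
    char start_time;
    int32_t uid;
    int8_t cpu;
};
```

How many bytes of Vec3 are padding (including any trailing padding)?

@0: refcount [4B, align 4] → 4
@4: lock [1B, align 1] → 5
+3 pad (align 8)
@8: rss [8B, align 8] → 16
@16: state [1B, align 1] → 17
+3 pad (align 4)
@20: gid [4B, align 4] → 24
@24: pid [8B, align 8] → 32
@32: prio [2B, align 2] → 34
@34: start_time [1B, align 1] → 35
+1 pad (align 4)
@36: uid [4B, align 4] → 40
@40: cpu [1B, align 1] → 41
+7 tail pad (align 8)
size 48, align 8
data bytes 34, size 48 → padding 14

14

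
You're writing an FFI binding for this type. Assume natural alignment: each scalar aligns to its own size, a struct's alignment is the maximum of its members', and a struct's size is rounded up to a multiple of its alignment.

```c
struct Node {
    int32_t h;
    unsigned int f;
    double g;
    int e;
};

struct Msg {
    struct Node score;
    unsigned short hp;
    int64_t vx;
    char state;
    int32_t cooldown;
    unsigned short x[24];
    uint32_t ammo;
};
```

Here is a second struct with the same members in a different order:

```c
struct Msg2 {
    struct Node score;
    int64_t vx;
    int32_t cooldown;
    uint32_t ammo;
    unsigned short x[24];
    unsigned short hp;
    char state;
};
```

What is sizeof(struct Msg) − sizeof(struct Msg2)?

Node: h at 0 (size 4, align 4) → ends 4; f at 4 (size 4, align 4) → ends 8; g at 8 (size 8, align 8) → ends 16; e at 16 (size 4, align 4) → ends 20; tail pad 4 to reach multiple of 8; total 24 bytes, alignment 8
score at 0 (size 24, align 8) → ends 24
hp at 24 (size 2, align 2) → ends 26
pad 6 to align 8 for vx
vx at 32 (size 8, align 8) → ends 40
state at 40 (size 1, align 1) → ends 41
pad 3 to align 4 for cooldown
cooldown at 44 (size 4, align 4) → ends 48
x at 48 (size 48, align 2) → ends 96
ammo at 96 (size 4, align 4) → ends 100
tail pad 4 to reach multiple of 8
total 104 bytes, alignment 8
— Msg2 —
score at 0 (size 24, align 8) → ends 24
vx at 24 (size 8, align 8) → ends 32
cooldown at 32 (size 4, align 4) → ends 36
ammo at 36 (size 4, align 4) → ends 40
x at 40 (size 48, align 2) → ends 88
hp at 88 (size 2, align 2) → ends 90
state at 90 (size 1, align 1) → ends 91
tail pad 5 to reach multiple of 8
total 96 bytes, alignment 8
104 − 96 = 8

8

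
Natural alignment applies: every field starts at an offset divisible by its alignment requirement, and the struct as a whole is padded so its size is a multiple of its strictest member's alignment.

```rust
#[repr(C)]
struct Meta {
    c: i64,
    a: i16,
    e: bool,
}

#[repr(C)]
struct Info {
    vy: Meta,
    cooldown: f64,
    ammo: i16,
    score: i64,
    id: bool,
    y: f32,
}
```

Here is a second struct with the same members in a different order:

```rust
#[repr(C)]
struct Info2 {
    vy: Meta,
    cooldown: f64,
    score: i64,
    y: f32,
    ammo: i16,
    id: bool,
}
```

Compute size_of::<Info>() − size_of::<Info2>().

8

Meta: c at 0 (size 8, align 8) → ends 8; a at 8 (size 2, align 2) → ends 10; e at 10 (size 1, align 1) → ends 11; tail pad 5 to reach multiple of 8; total 16 bytes, alignment 8
vy at 0 (size 16, align 8) → ends 16
cooldown at 16 (size 8, align 8) → ends 24
ammo at 24 (size 2, align 2) → ends 26
pad 6 to align 8 for score
score at 32 (size 8, align 8) → ends 40
id at 40 (size 1, align 1) → ends 41
pad 3 to align 4 for y
y at 44 (size 4, align 4) → ends 48
total 48 bytes, alignment 8
— Info2 —
vy at 0 (size 16, align 8) → ends 16
cooldown at 16 (size 8, align 8) → ends 24
score at 24 (size 8, align 8) → ends 32
y at 32 (size 4, align 4) → ends 36
ammo at 36 (size 2, align 2) → ends 38
id at 38 (size 1, align 1) → ends 39
tail pad 1 to reach multiple of 8
total 40 bytes, alignment 8
48 − 40 = 8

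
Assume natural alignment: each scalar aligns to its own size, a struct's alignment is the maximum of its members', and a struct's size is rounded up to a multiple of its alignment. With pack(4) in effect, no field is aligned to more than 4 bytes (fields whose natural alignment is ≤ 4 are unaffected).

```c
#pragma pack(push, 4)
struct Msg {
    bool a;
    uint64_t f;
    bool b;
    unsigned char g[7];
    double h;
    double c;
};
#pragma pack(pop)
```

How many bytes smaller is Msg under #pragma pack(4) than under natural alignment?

natural layout:
  0..1  a  (1B, 1-aligned)
  1..8  -- padding (7B)
  8..16  f  (8B, 8-aligned)
  16..17  b  (1B, 1-aligned)
  17..24  g  (7B, 1-aligned)
  24..32  h  (8B, 8-aligned)
  32..40  c  (8B, 8-aligned)
  sizeof = 40, alignof = 8
packed(4) layout:
  0..1  a  (1B, 1-aligned)
  1..4  -- padding (3B)
  4..12  f  (8B, 4-aligned)
  12..13  b  (1B, 1-aligned)
  13..20  g  (7B, 1-aligned)
  20..28  h  (8B, 4-aligned)
  28..36  c  (8B, 4-aligned)
  sizeof = 36, alignof = 4
40 − 36 = 4

4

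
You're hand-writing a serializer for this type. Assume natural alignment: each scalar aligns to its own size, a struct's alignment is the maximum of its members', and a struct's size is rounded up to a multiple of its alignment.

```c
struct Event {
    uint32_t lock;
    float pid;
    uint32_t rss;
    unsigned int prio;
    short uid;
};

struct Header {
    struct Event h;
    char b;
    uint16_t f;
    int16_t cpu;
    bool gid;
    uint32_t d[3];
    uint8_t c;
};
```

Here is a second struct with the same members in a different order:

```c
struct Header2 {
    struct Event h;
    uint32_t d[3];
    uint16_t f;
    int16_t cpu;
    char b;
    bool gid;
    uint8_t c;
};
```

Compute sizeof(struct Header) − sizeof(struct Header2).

4

Event: lock at 0 (size 4, align 4) → ends 4; pid at 4 (size 4, align 4) → ends 8; rss at 8 (size 4, align 4) → ends 12; prio at 12 (size 4, align 4) → ends 16; uid at 16 (size 2, align 2) → ends 18; tail pad 2 to reach multiple of 4; total 20 bytes, alignment 4
h at 0 (size 20, align 4) → ends 20
b at 20 (size 1, align 1) → ends 21
pad 1 to align 2 for f
f at 22 (size 2, align 2) → ends 24
cpu at 24 (size 2, align 2) → ends 26
gid at 26 (size 1, align 1) → ends 27
pad 1 to align 4 for d
d at 28 (size 12, align 4) → ends 40
c at 40 (size 1, align 1) → ends 41
tail pad 3 to reach multiple of 4
total 44 bytes, alignment 4
— Header2 —
h at 0 (size 20, align 4) → ends 20
d at 20 (size 12, align 4) → ends 32
f at 32 (size 2, align 2) → ends 34
cpu at 34 (size 2, align 2) → ends 36
b at 36 (size 1, align 1) → ends 37
gid at 37 (size 1, align 1) → ends 38
c at 38 (size 1, align 1) → ends 39
tail pad 1 to reach multiple of 4
total 40 bytes, alignment 4
44 − 40 = 4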